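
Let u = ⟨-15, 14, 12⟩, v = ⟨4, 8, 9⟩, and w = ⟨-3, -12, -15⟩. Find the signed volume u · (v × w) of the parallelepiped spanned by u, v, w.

354

v × w:
i: 8·(-15) - 9·(-12) = -120 - (-108) = -12
j: 9·(-3) - 4·(-15) = -27 - (-60) = 33
k: 4·(-12) - 8·(-3) = -48 - (-24) = -24
v × w = (-12, 33, -24)
u · (v × w) = (-15)·(-12) + 14·33 + 12·(-24) = 180 + 462 - 288 = 354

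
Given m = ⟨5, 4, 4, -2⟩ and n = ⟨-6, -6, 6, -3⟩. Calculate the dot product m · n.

m · n = 5·(-6) + 4·(-6) + 4·6 + (-2)·(-3) = -30 - 24 + 24 + 6 = -24

-24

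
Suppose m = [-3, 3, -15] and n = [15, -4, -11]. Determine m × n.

(-93, -258, -33)

i: 3·(-11) - (-15)·(-4) = -33 - 60 = -93
j: (-15)·15 - (-3)·(-11) = -225 - 33 = -258
k: (-3)·(-4) - 3·15 = 12 - 45 = -33
m × n = (-93, -258, -33)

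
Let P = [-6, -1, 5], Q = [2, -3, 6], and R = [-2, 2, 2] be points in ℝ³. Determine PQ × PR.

(3, 28, 32)

PQ = (8, -2, 1)
PR = (4, 3, -3)
i: (-2)·(-3) - 1·3 = 6 - 3 = 3
j: 1·4 - 8·(-3) = 4 - (-24) = 28
k: 8·3 - (-2)·4 = 24 - (-8) = 32
PQ × PR = (3, 28, 32)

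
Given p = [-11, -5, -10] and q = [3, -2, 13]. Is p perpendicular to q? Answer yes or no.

no

p · q = (-11)·3 + (-5)·(-2) + (-10)·13 = -33 + 10 - 130 = -153
Nonzero, so the vectors are not orthogonal.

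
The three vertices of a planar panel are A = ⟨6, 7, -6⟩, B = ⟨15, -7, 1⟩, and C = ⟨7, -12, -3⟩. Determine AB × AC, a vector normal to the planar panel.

AB = (9, -14, 7)
AC = (1, -19, 3)
i: (-14)·3 - 7·(-19) = -42 - (-133) = 91
j: 7·1 - 9·3 = 7 - 27 = -20
k: 9·(-19) - (-14)·1 = -171 - (-14) = -157
AB × AC = (91, -20, -157)

(91, -20, -157)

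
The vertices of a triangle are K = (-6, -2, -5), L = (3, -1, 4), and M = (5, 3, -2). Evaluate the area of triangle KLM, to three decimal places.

KL = (9, 1, 9),  KM = (11, 5, 3)
i: 1·3 - 9·5 = 3 - 45 = -42
j: 9·11 - 9·3 = 99 - 27 = 72
k: 9·5 - 1·11 = 45 - 11 = 34
KL × KM = (-42, 72, 34)
|KL × KM| = √8104 ≈ 90.0222
area = ½ · 90.0222 ≈ 45.011

45.011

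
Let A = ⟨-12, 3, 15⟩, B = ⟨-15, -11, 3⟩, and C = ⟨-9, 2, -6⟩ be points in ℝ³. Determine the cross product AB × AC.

AB = (-3, -14, -12)
AC = (3, -1, -21)
i: (-14)·(-21) - (-12)·(-1) = 294 - 12 = 282
j: (-12)·3 - (-3)·(-21) = -36 - 63 = -99
k: (-3)·(-1) - (-14)·3 = 3 - (-42) = 45
AB × AC = (282, -99, 45)

(282, -99, 45)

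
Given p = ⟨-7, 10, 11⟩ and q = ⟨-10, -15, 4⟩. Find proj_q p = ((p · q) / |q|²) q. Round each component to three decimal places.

(1.056, 1.584, -0.422)

p · q = (-7)·(-10) + 10·(-15) + 11·4 = 70 - 150 + 44 = -36
|q|² = 100 + 225 + 16 = 341
proj_q p = (-36/341) · (-10, -15, 4) ≈ (1.056, 1.584, -0.422)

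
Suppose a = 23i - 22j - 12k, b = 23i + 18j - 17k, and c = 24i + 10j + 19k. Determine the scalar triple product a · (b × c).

b × c:
i: 18·19 - (-17)·10 = 342 - (-170) = 512
j: (-17)·24 - 23·19 = -408 - 437 = -845
k: 23·10 - 18·24 = 230 - 432 = -202
b × c = (512, -845, -202)
a · (b × c) = 23·512 + (-22)·(-845) + (-12)·(-202) = 11776 + 18590 + 2424 = 32790

32790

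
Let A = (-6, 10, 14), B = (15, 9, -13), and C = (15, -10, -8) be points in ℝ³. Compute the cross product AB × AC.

(-518, -105, -399)

AB = (21, -1, -27)
AC = (21, -20, -22)
i: (-1)·(-22) - (-27)·(-20) = 22 - 540 = -518
j: (-27)·21 - 21·(-22) = -567 - (-462) = -105
k: 21·(-20) - (-1)·21 = -420 - (-21) = -399
AB × AC = (-518, -105, -399)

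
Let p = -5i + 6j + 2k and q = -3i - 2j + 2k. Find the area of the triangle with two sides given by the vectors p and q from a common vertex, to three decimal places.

16.248

i: 6·2 - 2·(-2) = 12 - (-4) = 16
j: 2·(-3) - (-5)·2 = -6 - (-10) = 4
k: (-5)·(-2) - 6·(-3) = 10 - (-18) = 28
p × q = (16, 4, 28)
|p × q| = √(16² + 4² + 28²) = √1056 ≈ 32.4962
area = ½ · 32.4962 ≈ 16.248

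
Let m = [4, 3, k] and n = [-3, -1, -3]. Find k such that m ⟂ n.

-5

m · n = 4·(-3) + 3·(-1) + k·(-3) = -15 - 3k
Set equal to 0: -3k = 15, so k = -5.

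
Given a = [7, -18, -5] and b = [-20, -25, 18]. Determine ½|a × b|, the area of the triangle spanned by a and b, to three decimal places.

i: (-18)·18 - (-5)·(-25) = -324 - 125 = -449
j: (-5)·(-20) - 7·18 = 100 - 126 = -26
k: 7·(-25) - (-18)·(-20) = -175 - 360 = -535
a × b = (-449, -26, -535)
|a × b| = √((-449)² + (-26)² + (-535)²) = √488502 ≈ 698.9292
area = ½ · 698.9292 ≈ 349.465

349.465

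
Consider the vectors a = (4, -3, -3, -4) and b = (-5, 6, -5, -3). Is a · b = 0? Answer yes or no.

a · b = 4·(-5) + (-3)·6 + (-3)·(-5) + (-4)·(-3) = -20 - 18 + 15 + 12 = -11
Nonzero, so the vectors are not orthogonal.

no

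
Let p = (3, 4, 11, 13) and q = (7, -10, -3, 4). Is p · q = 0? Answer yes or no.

p · q = 3·7 + 4·(-10) + 11·(-3) + 13·4 = 21 - 40 - 33 + 52 = 0
Zero, so the vectors are orthogonal.

yes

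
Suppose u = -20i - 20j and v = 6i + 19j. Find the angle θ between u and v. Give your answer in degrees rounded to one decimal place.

152.5

u · v = (-20)·6 + (-20)·19 = -120 - 380 = -500
|u|² = 400 + 400 = 800,  |u| = √800 ≈ 28.284271
|v|² = 36 + 361 = 397,  |v| = √397 ≈ 19.924859
cos θ = -500 / (28.284271 · 19.924859) ≈ -0.88722
θ = arccos(-0.88722) ≈ 152.5°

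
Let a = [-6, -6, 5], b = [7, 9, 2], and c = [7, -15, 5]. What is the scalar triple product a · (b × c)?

b × c:
i: 9·5 - 2·(-15) = 45 - (-30) = 75
j: 2·7 - 7·5 = 14 - 35 = -21
k: 7·(-15) - 9·7 = -105 - 63 = -168
b × c = (75, -21, -168)
a · (b × c) = (-6)·75 + (-6)·(-21) + 5·(-168) = -450 + 126 - 840 = -1164

-1164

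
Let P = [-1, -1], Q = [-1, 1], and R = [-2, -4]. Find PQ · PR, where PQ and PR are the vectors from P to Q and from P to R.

-6

PQ = Q − P = (0, 2)
PR = R − P = (-1, -3)
PQ · PR = 0·(-1) + 2·(-3) = 0 - 6 = -6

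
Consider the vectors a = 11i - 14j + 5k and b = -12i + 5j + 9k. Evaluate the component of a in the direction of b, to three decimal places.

-9.930

a · b = 11·(-12) + (-14)·5 + 5·9 = -132 - 70 + 45 = -157
|b| = √(144 + 25 + 81) = √250 ≈ 15.8114
comp_b a = -157 / √250 ≈ -9.930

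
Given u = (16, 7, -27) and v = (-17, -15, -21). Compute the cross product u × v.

i: 7·(-21) - (-27)·(-15) = -147 - 405 = -552
j: (-27)·(-17) - 16·(-21) = 459 - (-336) = 795
k: 16·(-15) - 7·(-17) = -240 - (-119) = -121
u × v = (-552, 795, -121)

(-552, 795, -121)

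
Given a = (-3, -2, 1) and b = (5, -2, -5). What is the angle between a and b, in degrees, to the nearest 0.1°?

a · b = (-3)·5 + (-2)·(-2) + 1·(-5) = -15 + 4 - 5 = -16
|a|² = 9 + 4 + 1 = 14,  |a| = √14 ≈ 3.741657
|b|² = 25 + 4 + 25 = 54,  |b| = √54 ≈ 7.348469
cos θ = -16 / (3.741657 · 7.348469) ≈ -0.58191
θ = arccos(-0.58191) ≈ 125.6°

125.6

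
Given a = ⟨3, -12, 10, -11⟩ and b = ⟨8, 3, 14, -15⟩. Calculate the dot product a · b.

a · b = 3·8 + (-12)·3 + 10·14 + (-11)·(-15) = 24 - 36 + 140 + 165 = 293

293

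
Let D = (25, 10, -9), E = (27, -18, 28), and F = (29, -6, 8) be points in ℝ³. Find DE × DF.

DE = (2, -28, 37)
DF = (4, -16, 17)
i: (-28)·17 - 37·(-16) = -476 - (-592) = 116
j: 37·4 - 2·17 = 148 - 34 = 114
k: 2·(-16) - (-28)·4 = -32 - (-112) = 80
DE × DF = (116, 114, 80)

(116, 114, 80)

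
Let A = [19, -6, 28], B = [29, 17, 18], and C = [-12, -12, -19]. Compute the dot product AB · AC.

22

AB = B − A = (10, 23, -10)
AC = C − A = (-31, -6, -47)
AB · AC = 10·(-31) + 23·(-6) + (-10)·(-47) = -310 - 138 + 470 = 22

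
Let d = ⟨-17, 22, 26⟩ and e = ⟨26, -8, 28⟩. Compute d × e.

i: 22·28 - 26·(-8) = 616 - (-208) = 824
j: 26·26 - (-17)·28 = 676 - (-476) = 1152
k: (-17)·(-8) - 22·26 = 136 - 572 = -436
d × e = (824, 1152, -436)

(824, 1152, -436)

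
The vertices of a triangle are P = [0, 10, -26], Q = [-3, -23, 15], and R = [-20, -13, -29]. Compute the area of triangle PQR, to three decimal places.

PQ = (-3, -33, 41),  PR = (-20, -23, -3)
i: (-33)·(-3) - 41·(-23) = 99 - (-943) = 1042
j: 41·(-20) - (-3)·(-3) = -820 - 9 = -829
k: (-3)·(-23) - (-33)·(-20) = 69 - 660 = -591
PQ × PR = (1042, -829, -591)
|PQ × PR| = √2122286 ≈ 1456.8068
area = ½ · 1456.8068 ≈ 728.403

728.403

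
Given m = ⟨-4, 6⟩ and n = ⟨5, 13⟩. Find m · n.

m · n = (-4)·5 + 6·13 = -20 + 78 = 58

58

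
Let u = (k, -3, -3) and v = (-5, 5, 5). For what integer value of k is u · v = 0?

-6

u · v = k·(-5) + (-3)·5 + (-3)·5 = -30 - 5k
Set equal to 0: -5k = 30, so k = -6.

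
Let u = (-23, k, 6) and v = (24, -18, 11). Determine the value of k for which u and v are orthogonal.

-27

u · v = (-23)·24 + k·(-18) + 6·11 = -486 - 18k
Set equal to 0: -18k = 486, so k = -27.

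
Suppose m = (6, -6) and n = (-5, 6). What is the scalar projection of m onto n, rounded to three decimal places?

m · n = 6·(-5) + (-6)·6 = -30 - 36 = -66
|n| = √(25 + 36) = √61 ≈ 7.8102
comp_n m = -66 / √61 ≈ -8.450

-8.450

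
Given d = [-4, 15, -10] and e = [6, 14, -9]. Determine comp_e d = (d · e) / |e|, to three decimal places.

d · e = (-4)·6 + 15·14 + (-10)·(-9) = -24 + 210 + 90 = 276
|e| = √(36 + 196 + 81) = √313 ≈ 17.6918
comp_e d = 276 / √313 ≈ 15.600

15.600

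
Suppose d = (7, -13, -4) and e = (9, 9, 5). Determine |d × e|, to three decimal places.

195.658

i: (-13)·5 - (-4)·9 = -65 - (-36) = -29
j: (-4)·9 - 7·5 = -36 - 35 = -71
k: 7·9 - (-13)·9 = 63 - (-117) = 180
d × e = (-29, -71, 180)
|d × e| = √((-29)² + (-71)² + 180²) = √38282 ≈ 195.6579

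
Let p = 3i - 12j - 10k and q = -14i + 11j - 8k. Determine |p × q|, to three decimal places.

295.900

i: (-12)·(-8) - (-10)·11 = 96 - (-110) = 206
j: (-10)·(-14) - 3·(-8) = 140 - (-24) = 164
k: 3·11 - (-12)·(-14) = 33 - 168 = -135
p × q = (206, 164, -135)
|p × q| = √(206² + 164² + (-135)²) = √87557 ≈ 295.9003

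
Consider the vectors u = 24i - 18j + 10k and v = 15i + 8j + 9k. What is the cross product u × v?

(-242, -66, 462)

i: (-18)·9 - 10·8 = -162 - 80 = -242
j: 10·15 - 24·9 = 150 - 216 = -66
k: 24·8 - (-18)·15 = 192 - (-270) = 462
u × v = (-242, -66, 462)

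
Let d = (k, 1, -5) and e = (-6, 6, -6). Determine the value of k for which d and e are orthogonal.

d · e = k·(-6) + 1·6 + (-5)·(-6) = 36 - 6k
Set equal to 0: -6k = -36, so k = 6.

6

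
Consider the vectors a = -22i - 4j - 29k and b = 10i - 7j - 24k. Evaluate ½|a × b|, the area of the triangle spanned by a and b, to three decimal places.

i: (-4)·(-24) - (-29)·(-7) = 96 - 203 = -107
j: (-29)·10 - (-22)·(-24) = -290 - 528 = -818
k: (-22)·(-7) - (-4)·10 = 154 - (-40) = 194
a × b = (-107, -818, 194)
|a × b| = √((-107)² + (-818)² + 194²) = √718209 ≈ 847.4721
area = ½ · 847.4721 ≈ 423.736

423.736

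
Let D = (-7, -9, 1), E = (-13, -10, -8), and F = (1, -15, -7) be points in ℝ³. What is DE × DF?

(-46, -120, 44)

DE = (-6, -1, -9)
DF = (8, -6, -8)
i: (-1)·(-8) - (-9)·(-6) = 8 - 54 = -46
j: (-9)·8 - (-6)·(-8) = -72 - 48 = -120
k: (-6)·(-6) - (-1)·8 = 36 - (-8) = 44
DE × DF = (-46, -120, 44)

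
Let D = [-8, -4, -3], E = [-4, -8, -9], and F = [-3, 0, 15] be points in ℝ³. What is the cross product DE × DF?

DE = (4, -4, -6)
DF = (5, 4, 18)
i: (-4)·18 - (-6)·4 = -72 - (-24) = -48
j: (-6)·5 - 4·18 = -30 - 72 = -102
k: 4·4 - (-4)·5 = 16 - (-20) = 36
DE × DF = (-48, -102, 36)

(-48, -102, 36)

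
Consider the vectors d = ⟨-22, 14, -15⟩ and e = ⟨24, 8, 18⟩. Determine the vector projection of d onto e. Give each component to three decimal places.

(-17.079, -5.693, -12.809)

d · e = (-22)·24 + 14·8 + (-15)·18 = -528 + 112 - 270 = -686
|e|² = 576 + 64 + 324 = 964
proj_e d = (-686/964) · (24, 8, 18) ≈ (-17.079, -5.693, -12.809)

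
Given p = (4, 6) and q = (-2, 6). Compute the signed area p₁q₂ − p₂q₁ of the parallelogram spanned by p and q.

36

4·6 - 6·(-2) = 24 - (-12) = 36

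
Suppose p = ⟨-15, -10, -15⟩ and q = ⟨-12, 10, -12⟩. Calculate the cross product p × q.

i: (-10)·(-12) - (-15)·10 = 120 - (-150) = 270
j: (-15)·(-12) - (-15)·(-12) = 180 - 180 = 0
k: (-15)·10 - (-10)·(-12) = -150 - 120 = -270
p × q = (270, 0, -270)

(270, 0, -270)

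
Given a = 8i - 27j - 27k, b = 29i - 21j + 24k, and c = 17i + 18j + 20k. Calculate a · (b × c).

b × c:
i: (-21)·20 - 24·18 = -420 - 432 = -852
j: 24·17 - 29·20 = 408 - 580 = -172
k: 29·18 - (-21)·17 = 522 - (-357) = 879
b × c = (-852, -172, 879)
a · (b × c) = 8·(-852) + (-27)·(-172) + (-27)·879 = -6816 + 4644 - 23733 = -25905

-25905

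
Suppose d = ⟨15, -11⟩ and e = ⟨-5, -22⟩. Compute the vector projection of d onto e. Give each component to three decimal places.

(-1.640, -7.218)

d · e = 15·(-5) + (-11)·(-22) = -75 + 242 = 167
|e|² = 25 + 484 = 509
proj_e d = (167/509) · (-5, -22) ≈ (-1.640, -7.218)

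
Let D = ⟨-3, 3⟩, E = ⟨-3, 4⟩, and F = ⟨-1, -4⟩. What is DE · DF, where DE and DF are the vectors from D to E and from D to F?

DE = E − D = (0, 1)
DF = F − D = (2, -7)
DE · DF = 0·2 + 1·(-7) = 0 - 7 = -7

-7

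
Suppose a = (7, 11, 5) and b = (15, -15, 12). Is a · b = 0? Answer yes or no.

yes

a · b = 7·15 + 11·(-15) + 5·12 = 105 - 165 + 60 = 0
Zero, so the vectors are orthogonal.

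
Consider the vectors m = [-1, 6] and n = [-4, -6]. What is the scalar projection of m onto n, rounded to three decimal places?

-4.438

m · n = (-1)·(-4) + 6·(-6) = 4 - 36 = -32
|n| = √(16 + 36) = √52 ≈ 7.2111
comp_n m = -32 / √52 ≈ -4.438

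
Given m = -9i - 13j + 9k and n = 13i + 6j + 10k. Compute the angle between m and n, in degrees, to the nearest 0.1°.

m · n = (-9)·13 + (-13)·6 + 9·10 = -117 - 78 + 90 = -105
|m|² = 81 + 169 + 81 = 331,  |m| = √331 ≈ 18.193405
|n|² = 169 + 36 + 100 = 305,  |n| = √305 ≈ 17.464249
cos θ = -105 / (18.193405 · 17.464249) ≈ -0.33046
θ = arccos(-0.33046) ≈ 109.3°

109.3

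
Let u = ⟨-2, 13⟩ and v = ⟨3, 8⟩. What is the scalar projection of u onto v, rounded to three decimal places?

11.470

u · v = (-2)·3 + 13·8 = -6 + 104 = 98
|v| = √(9 + 64) = √73 ≈ 8.5440
comp_v u = 98 / √73 ≈ 11.470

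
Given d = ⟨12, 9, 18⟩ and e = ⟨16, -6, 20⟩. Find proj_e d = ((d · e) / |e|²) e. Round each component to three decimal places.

d · e = 12·16 + 9·(-6) + 18·20 = 192 - 54 + 360 = 498
|e|² = 256 + 36 + 400 = 692
proj_e d = (498/692) · (16, -6, 20) ≈ (11.514, -4.318, 14.393)

(11.514, -4.318, 14.393)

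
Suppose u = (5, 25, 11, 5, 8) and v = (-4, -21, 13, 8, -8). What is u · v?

-426

u · v = 5·(-4) + 25·(-21) + 11·13 + 5·8 + 8·(-8) = -20 - 525 + 143 + 40 - 64 = -426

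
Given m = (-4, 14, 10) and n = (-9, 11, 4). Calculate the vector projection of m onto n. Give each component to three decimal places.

(-9.495, 11.606, 4.220)

m · n = (-4)·(-9) + 14·11 + 10·4 = 36 + 154 + 40 = 230
|n|² = 81 + 121 + 16 = 218
proj_n m = (230/218) · (-9, 11, 4) ≈ (-9.495, 11.606, 4.220)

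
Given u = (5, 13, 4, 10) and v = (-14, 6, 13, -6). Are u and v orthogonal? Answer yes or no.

u · v = 5·(-14) + 13·6 + 4·13 + 10·(-6) = -70 + 78 + 52 - 60 = 0
Zero, so the vectors are orthogonal.

yes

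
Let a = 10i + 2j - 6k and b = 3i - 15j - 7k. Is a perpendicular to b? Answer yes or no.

no

a · b = 10·3 + 2·(-15) + (-6)·(-7) = 30 - 30 + 42 = 42
Nonzero, so the vectors are not orthogonal.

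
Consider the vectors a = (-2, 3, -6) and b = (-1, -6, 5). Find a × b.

(-21, 16, 15)

i: 3·5 - (-6)·(-6) = 15 - 36 = -21
j: (-6)·(-1) - (-2)·5 = 6 - (-10) = 16
k: (-2)·(-6) - 3·(-1) = 12 - (-3) = 15
a × b = (-21, 16, 15)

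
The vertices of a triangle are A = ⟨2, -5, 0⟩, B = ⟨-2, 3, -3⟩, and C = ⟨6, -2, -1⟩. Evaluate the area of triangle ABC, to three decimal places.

AB = (-4, 8, -3),  AC = (4, 3, -1)
i: 8·(-1) - (-3)·3 = -8 - (-9) = 1
j: (-3)·4 - (-4)·(-1) = -12 - 4 = -16
k: (-4)·3 - 8·4 = -12 - 32 = -44
AB × AC = (1, -16, -44)
|AB × AC| = √2193 ≈ 46.8295
area = ½ · 46.8295 ≈ 23.415

23.415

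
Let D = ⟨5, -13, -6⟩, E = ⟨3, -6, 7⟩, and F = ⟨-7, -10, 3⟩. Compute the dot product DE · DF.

DE = E − D = (-2, 7, 13)
DF = F − D = (-12, 3, 9)
DE · DF = (-2)·(-12) + 7·3 + 13·9 = 24 + 21 + 117 = 162

162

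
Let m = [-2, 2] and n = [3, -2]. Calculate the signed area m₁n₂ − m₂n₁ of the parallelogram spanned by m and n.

(-2)·(-2) - 2·3 = 4 - 6 = -2

-2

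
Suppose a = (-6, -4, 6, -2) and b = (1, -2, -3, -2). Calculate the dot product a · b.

-12

a · b = (-6)·1 + (-4)·(-2) + 6·(-3) + (-2)·(-2) = -6 + 8 - 18 + 4 = -12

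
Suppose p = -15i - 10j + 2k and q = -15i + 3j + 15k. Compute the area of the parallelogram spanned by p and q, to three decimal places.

i: (-10)·15 - 2·3 = -150 - 6 = -156
j: 2·(-15) - (-15)·15 = -30 - (-225) = 195
k: (-15)·3 - (-10)·(-15) = -45 - 150 = -195
p × q = (-156, 195, -195)
|p × q| = √((-156)² + 195² + (-195)²) = √100386 ≈ 316.8375

316.837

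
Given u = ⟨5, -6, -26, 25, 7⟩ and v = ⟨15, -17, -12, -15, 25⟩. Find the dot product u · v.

289

u · v = 5·15 + (-6)·(-17) + (-26)·(-12) + 25·(-15) + 7·25 = 75 + 102 + 312 - 375 + 175 = 289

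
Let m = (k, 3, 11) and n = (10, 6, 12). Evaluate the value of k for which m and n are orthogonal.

m · n = k·10 + 3·6 + 11·12 = 150 + 10k
Set equal to 0: 10k = -150, so k = -15.

-15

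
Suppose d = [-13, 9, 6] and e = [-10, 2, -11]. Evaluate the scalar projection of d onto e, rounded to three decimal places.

d · e = (-13)·(-10) + 9·2 + 6·(-11) = 130 + 18 - 66 = 82
|e| = √(100 + 4 + 121) = √225 ≈ 15.0000
comp_e d = 82 / √225 ≈ 5.467

5.467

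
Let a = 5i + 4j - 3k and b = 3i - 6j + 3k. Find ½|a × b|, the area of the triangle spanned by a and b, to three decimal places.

24.372

i: 4·3 - (-3)·(-6) = 12 - 18 = -6
j: (-3)·3 - 5·3 = -9 - 15 = -24
k: 5·(-6) - 4·3 = -30 - 12 = -42
a × b = (-6, -24, -42)
|a × b| = √((-6)² + (-24)² + (-42)²) = √2376 ≈ 48.7442
area = ½ · 48.7442 ≈ 24.372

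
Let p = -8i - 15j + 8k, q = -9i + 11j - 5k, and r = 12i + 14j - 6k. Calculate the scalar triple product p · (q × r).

-386

q × r:
i: 11·(-6) - (-5)·14 = -66 - (-70) = 4
j: (-5)·12 - (-9)·(-6) = -60 - 54 = -114
k: (-9)·14 - 11·12 = -126 - 132 = -258
q × r = (4, -114, -258)
p · (q × r) = (-8)·4 + (-15)·(-114) + 8·(-258) = -32 + 1710 - 2064 = -386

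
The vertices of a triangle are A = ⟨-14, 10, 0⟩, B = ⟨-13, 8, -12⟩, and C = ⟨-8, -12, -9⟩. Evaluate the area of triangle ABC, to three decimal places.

AB = (1, -2, -12),  AC = (6, -22, -9)
i: (-2)·(-9) - (-12)·(-22) = 18 - 264 = -246
j: (-12)·6 - 1·(-9) = -72 - (-9) = -63
k: 1·(-22) - (-2)·6 = -22 - (-12) = -10
AB × AC = (-246, -63, -10)
|AB × AC| = √64585 ≈ 254.1358
area = ½ · 254.1358 ≈ 127.068

127.068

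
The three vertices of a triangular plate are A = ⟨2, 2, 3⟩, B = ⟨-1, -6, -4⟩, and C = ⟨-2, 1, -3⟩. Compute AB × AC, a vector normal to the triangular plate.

AB = (-3, -8, -7)
AC = (-4, -1, -6)
i: (-8)·(-6) - (-7)·(-1) = 48 - 7 = 41
j: (-7)·(-4) - (-3)·(-6) = 28 - 18 = 10
k: (-3)·(-1) - (-8)·(-4) = 3 - 32 = -29
AB × AC = (41, 10, -29)

(41, 10, -29)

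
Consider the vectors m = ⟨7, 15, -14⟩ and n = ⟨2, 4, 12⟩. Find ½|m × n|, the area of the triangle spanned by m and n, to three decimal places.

i: 15·12 - (-14)·4 = 180 - (-56) = 236
j: (-14)·2 - 7·12 = -28 - 84 = -112
k: 7·4 - 15·2 = 28 - 30 = -2
m × n = (236, -112, -2)
|m × n| = √(236² + (-112)² + (-2)²) = √68244 ≈ 261.2355
area = ½ · 261.2355 ≈ 130.618

130.618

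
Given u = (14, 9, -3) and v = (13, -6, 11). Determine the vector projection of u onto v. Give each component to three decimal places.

(3.788, -1.748, 3.206)

u · v = 14·13 + 9·(-6) + (-3)·11 = 182 - 54 - 33 = 95
|v|² = 169 + 36 + 121 = 326
proj_v u = (95/326) · (13, -6, 11) ≈ (3.788, -1.748, 3.206)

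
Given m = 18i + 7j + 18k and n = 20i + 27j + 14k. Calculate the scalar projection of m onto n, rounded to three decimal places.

m · n = 18·20 + 7·27 + 18·14 = 360 + 189 + 252 = 801
|n| = √(400 + 729 + 196) = √1325 ≈ 36.4005
comp_n m = 801 / √1325 ≈ 22.005

22.005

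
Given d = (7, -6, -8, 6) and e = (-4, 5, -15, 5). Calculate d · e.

d · e = 7·(-4) + (-6)·5 + (-8)·(-15) + 6·5 = -28 - 30 + 120 + 30 = 92

92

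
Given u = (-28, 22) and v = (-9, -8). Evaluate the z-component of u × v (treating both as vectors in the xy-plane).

422

(-28)·(-8) - 22·(-9) = 224 - (-198) = 422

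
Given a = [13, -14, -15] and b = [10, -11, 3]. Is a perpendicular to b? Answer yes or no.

a · b = 13·10 + (-14)·(-11) + (-15)·3 = 130 + 154 - 45 = 239
Nonzero, so the vectors are not orthogonal.

no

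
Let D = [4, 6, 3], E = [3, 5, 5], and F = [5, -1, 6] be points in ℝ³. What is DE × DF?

(11, 5, 8)

DE = (-1, -1, 2)
DF = (1, -7, 3)
i: (-1)·3 - 2·(-7) = -3 - (-14) = 11
j: 2·1 - (-1)·3 = 2 - (-3) = 5
k: (-1)·(-7) - (-1)·1 = 7 - (-1) = 8
DE × DF = (11, 5, 8)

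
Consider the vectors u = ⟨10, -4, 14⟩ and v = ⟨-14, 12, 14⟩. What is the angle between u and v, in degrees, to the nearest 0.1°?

u · v = 10·(-14) + (-4)·12 + 14·14 = -140 - 48 + 196 = 8
|u|² = 100 + 16 + 196 = 312,  |u| = √312 ≈ 17.663522
|v|² = 196 + 144 + 196 = 536,  |v| = √536 ≈ 23.151674
cos θ = 8 / (17.663522 · 23.151674) ≈ 0.01956
θ = arccos(0.01956) ≈ 88.9°

88.9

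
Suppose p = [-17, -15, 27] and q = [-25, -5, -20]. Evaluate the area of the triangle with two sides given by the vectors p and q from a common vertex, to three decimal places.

i: (-15)·(-20) - 27·(-5) = 300 - (-135) = 435
j: 27·(-25) - (-17)·(-20) = -675 - 340 = -1015
k: (-17)·(-5) - (-15)·(-25) = 85 - 375 = -290
p × q = (435, -1015, -290)
|p × q| = √(435² + (-1015)² + (-290)²) = √1303550 ≈ 1141.7311
area = ½ · 1141.7311 ≈ 570.866

570.866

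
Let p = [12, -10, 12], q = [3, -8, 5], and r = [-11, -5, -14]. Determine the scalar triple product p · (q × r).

q × r:
i: (-8)·(-14) - 5·(-5) = 112 - (-25) = 137
j: 5·(-11) - 3·(-14) = -55 - (-42) = -13
k: 3·(-5) - (-8)·(-11) = -15 - 88 = -103
q × r = (137, -13, -103)
p · (q × r) = 12·137 + (-10)·(-13) + 12·(-103) = 1644 + 130 - 1236 = 538

538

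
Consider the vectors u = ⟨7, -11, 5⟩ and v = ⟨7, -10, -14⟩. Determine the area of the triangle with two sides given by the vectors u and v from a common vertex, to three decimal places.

121.813

i: (-11)·(-14) - 5·(-10) = 154 - (-50) = 204
j: 5·7 - 7·(-14) = 35 - (-98) = 133
k: 7·(-10) - (-11)·7 = -70 - (-77) = 7
u × v = (204, 133, 7)
|u × v| = √(204² + 133² + 7²) = √59354 ≈ 243.6268
area = ½ · 243.6268 ≈ 121.813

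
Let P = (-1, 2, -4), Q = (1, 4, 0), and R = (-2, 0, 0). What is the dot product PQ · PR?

PQ = Q − P = (2, 2, 4)
PR = R − P = (-1, -2, 4)
PQ · PR = 2·(-1) + 2·(-2) + 4·4 = -2 - 4 + 16 = 10

10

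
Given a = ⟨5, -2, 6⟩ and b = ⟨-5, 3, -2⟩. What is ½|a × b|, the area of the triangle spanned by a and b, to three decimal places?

i: (-2)·(-2) - 6·3 = 4 - 18 = -14
j: 6·(-5) - 5·(-2) = -30 - (-10) = -20
k: 5·3 - (-2)·(-5) = 15 - 10 = 5
a × b = (-14, -20, 5)
|a × b| = √((-14)² + (-20)² + 5²) = √621 ≈ 24.9199
area = ½ · 24.9199 ≈ 12.460

12.460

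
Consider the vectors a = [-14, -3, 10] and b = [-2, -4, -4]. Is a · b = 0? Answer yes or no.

yes

a · b = (-14)·(-2) + (-3)·(-4) + 10·(-4) = 28 + 12 - 40 = 0
Zero, so the vectors are orthogonal.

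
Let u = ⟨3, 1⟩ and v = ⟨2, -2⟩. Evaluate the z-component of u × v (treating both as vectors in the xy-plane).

3·(-2) - 1·2 = -6 - 2 = -8

-8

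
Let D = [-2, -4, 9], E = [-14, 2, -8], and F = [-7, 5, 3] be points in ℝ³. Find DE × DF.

DE = (-12, 6, -17)
DF = (-5, 9, -6)
i: 6·(-6) - (-17)·9 = -36 - (-153) = 117
j: (-17)·(-5) - (-12)·(-6) = 85 - 72 = 13
k: (-12)·9 - 6·(-5) = -108 - (-30) = -78
DE × DF = (117, 13, -78)

(117, 13, -78)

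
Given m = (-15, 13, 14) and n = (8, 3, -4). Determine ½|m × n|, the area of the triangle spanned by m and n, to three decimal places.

91.844

i: 13·(-4) - 14·3 = -52 - 42 = -94
j: 14·8 - (-15)·(-4) = 112 - 60 = 52
k: (-15)·3 - 13·8 = -45 - 104 = -149
m × n = (-94, 52, -149)
|m × n| = √((-94)² + 52² + (-149)²) = √33741 ≈ 183.6872
area = ½ · 183.6872 ≈ 91.844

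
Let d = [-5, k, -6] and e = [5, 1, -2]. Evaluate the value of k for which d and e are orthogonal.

13

d · e = (-5)·5 + k·1 + (-6)·(-2) = -13 + 1k
Set equal to 0: 1k = 13, so k = 13.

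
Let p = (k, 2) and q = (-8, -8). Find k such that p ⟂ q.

-2

p · q = k·(-8) + 2·(-8) = -16 - 8k
Set equal to 0: -8k = 16, so k = -2.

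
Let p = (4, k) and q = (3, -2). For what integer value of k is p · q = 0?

6

p · q = 4·3 + k·(-2) = 12 - 2k
Set equal to 0: -2k = -12, so k = 6.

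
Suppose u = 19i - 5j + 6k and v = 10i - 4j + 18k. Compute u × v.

(-66, -282, -26)

i: (-5)·18 - 6·(-4) = -90 - (-24) = -66
j: 6·10 - 19·18 = 60 - 342 = -282
k: 19·(-4) - (-5)·10 = -76 - (-50) = -26
u × v = (-66, -282, -26)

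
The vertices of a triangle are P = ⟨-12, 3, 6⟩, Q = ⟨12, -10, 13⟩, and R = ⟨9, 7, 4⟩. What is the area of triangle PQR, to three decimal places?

PQ = (24, -13, 7),  PR = (21, 4, -2)
i: (-13)·(-2) - 7·4 = 26 - 28 = -2
j: 7·21 - 24·(-2) = 147 - (-48) = 195
k: 24·4 - (-13)·21 = 96 - (-273) = 369
PQ × PR = (-2, 195, 369)
|PQ × PR| = √174190 ≈ 417.3608
area = ½ · 417.3608 ≈ 208.680

208.680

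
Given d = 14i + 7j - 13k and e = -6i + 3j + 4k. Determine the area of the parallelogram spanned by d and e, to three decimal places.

109.677

i: 7·4 - (-13)·3 = 28 - (-39) = 67
j: (-13)·(-6) - 14·4 = 78 - 56 = 22
k: 14·3 - 7·(-6) = 42 - (-42) = 84
d × e = (67, 22, 84)
|d × e| = √(67² + 22² + 84²) = √12029 ≈ 109.6768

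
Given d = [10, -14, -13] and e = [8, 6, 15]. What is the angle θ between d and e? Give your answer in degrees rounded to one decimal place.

120.8

d · e = 10·8 + (-14)·6 + (-13)·15 = 80 - 84 - 195 = -199
|d|² = 100 + 196 + 169 = 465,  |d| = √465 ≈ 21.563859
|e|² = 64 + 36 + 225 = 325,  |e| = √325 ≈ 18.027756
cos θ = -199 / (21.563859 · 18.027756) ≈ -0.51190
θ = arccos(-0.51190) ≈ 120.8°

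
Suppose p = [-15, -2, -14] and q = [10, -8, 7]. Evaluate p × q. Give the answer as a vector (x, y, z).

i: (-2)·7 - (-14)·(-8) = -14 - 112 = -126
j: (-14)·10 - (-15)·7 = -140 - (-105) = -35
k: (-15)·(-8) - (-2)·10 = 120 - (-20) = 140
p × q = (-126, -35, 140)

(-126, -35, 140)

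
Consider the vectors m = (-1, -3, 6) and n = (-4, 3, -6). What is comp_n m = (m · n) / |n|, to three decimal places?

-5.250

m · n = (-1)·(-4) + (-3)·3 + 6·(-6) = 4 - 9 - 36 = -41
|n| = √(16 + 9 + 36) = √61 ≈ 7.8102
comp_n m = -41 / √61 ≈ -5.250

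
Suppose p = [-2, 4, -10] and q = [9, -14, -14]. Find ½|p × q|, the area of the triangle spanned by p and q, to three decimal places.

114.460

i: 4·(-14) - (-10)·(-14) = -56 - 140 = -196
j: (-10)·9 - (-2)·(-14) = -90 - 28 = -118
k: (-2)·(-14) - 4·9 = 28 - 36 = -8
p × q = (-196, -118, -8)
|p × q| = √((-196)² + (-118)² + (-8)²) = √52404 ≈ 228.9192
area = ½ · 228.9192 ≈ 114.460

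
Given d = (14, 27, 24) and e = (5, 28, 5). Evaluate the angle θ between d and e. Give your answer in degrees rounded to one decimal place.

32.3

d · e = 14·5 + 27·28 + 24·5 = 70 + 756 + 120 = 946
|d|² = 196 + 729 + 576 = 1501,  |d| = √1501 ≈ 38.742741
|e|² = 25 + 784 + 25 = 834,  |e| = √834 ≈ 28.879058
cos θ = 946 / (38.742741 · 28.879058) ≈ 0.84551
θ = arccos(0.84551) ≈ 32.3°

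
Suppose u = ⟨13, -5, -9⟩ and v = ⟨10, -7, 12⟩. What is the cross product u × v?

(-123, -246, -41)

i: (-5)·12 - (-9)·(-7) = -60 - 63 = -123
j: (-9)·10 - 13·12 = -90 - 156 = -246
k: 13·(-7) - (-5)·10 = -91 - (-50) = -41
u × v = (-123, -246, -41)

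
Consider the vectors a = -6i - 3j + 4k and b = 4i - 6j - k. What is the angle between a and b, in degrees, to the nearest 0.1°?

a · b = (-6)·4 + (-3)·(-6) + 4·(-1) = -24 + 18 - 4 = -10
|a|² = 36 + 9 + 16 = 61,  |a| = √61 ≈ 7.810250
|b|² = 16 + 36 + 1 = 53,  |b| = √53 ≈ 7.280110
cos θ = -10 / (7.810250 · 7.280110) ≈ -0.17587
θ = arccos(-0.17587) ≈ 100.1°

100.1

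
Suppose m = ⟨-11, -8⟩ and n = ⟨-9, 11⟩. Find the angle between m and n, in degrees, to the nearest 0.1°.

m · n = (-11)·(-9) + (-8)·11 = 99 - 88 = 11
|m|² = 121 + 64 = 185,  |m| = √185 ≈ 13.601471
|n|² = 81 + 121 = 202,  |n| = √202 ≈ 14.212670
cos θ = 11 / (13.601471 · 14.212670) ≈ 0.05690
θ = arccos(0.05690) ≈ 86.7°

86.7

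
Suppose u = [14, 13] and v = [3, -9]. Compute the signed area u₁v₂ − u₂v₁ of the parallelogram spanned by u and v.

-165

14·(-9) - 13·3 = -126 - 39 = -165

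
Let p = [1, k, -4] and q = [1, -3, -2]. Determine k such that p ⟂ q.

p · q = 1·1 + k·(-3) + (-4)·(-2) = 9 - 3k
Set equal to 0: -3k = -9, so k = 3.

3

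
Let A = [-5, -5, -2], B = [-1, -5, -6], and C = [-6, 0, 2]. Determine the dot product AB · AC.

AB = B − A = (4, 0, -4)
AC = C − A = (-1, 5, 4)
AB · AC = 4·(-1) + 0·5 + (-4)·4 = -4 + 0 - 16 = -20

-20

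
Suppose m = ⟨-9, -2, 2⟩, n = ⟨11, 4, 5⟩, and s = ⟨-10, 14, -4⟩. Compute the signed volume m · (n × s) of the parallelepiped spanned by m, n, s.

1174

n × s:
i: 4·(-4) - 5·14 = -16 - 70 = -86
j: 5·(-10) - 11·(-4) = -50 - (-44) = -6
k: 11·14 - 4·(-10) = 154 - (-40) = 194
n × s = (-86, -6, 194)
m · (n × s) = (-9)·(-86) + (-2)·(-6) + 2·194 = 774 + 12 + 388 = 1174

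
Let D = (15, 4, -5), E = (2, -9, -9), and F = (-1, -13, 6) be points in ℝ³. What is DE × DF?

(-211, 207, 13)

DE = (-13, -13, -4)
DF = (-16, -17, 11)
i: (-13)·11 - (-4)·(-17) = -143 - 68 = -211
j: (-4)·(-16) - (-13)·11 = 64 - (-143) = 207
k: (-13)·(-17) - (-13)·(-16) = 221 - 208 = 13
DE × DF = (-211, 207, 13)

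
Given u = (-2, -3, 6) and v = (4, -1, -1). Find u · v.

u · v = (-2)·4 + (-3)·(-1) + 6·(-1) = -8 + 3 - 6 = -11

-11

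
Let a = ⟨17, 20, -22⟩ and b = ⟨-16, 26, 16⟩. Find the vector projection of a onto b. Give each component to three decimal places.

(1.401, -2.276, -1.401)

a · b = 17·(-16) + 20·26 + (-22)·16 = -272 + 520 - 352 = -104
|b|² = 256 + 676 + 256 = 1188
proj_b a = (-104/1188) · (-16, 26, 16) ≈ (1.401, -2.276, -1.401)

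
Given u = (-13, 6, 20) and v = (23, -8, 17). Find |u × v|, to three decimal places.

730.453

i: 6·17 - 20·(-8) = 102 - (-160) = 262
j: 20·23 - (-13)·17 = 460 - (-221) = 681
k: (-13)·(-8) - 6·23 = 104 - 138 = -34
u × v = (262, 681, -34)
|u × v| = √(262² + 681² + (-34)²) = √533561 ≈ 730.4526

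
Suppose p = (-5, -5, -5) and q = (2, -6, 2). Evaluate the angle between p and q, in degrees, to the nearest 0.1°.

p · q = (-5)·2 + (-5)·(-6) + (-5)·2 = -10 + 30 - 10 = 10
|p|² = 25 + 25 + 25 = 75,  |p| = √75 ≈ 8.660254
|q|² = 4 + 36 + 4 = 44,  |q| = √44 ≈ 6.633250
cos θ = 10 / (8.660254 · 6.633250) ≈ 0.17408
θ = arccos(0.17408) ≈ 80.0°

80.0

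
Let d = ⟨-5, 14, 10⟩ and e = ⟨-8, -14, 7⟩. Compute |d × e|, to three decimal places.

i: 14·7 - 10·(-14) = 98 - (-140) = 238
j: 10·(-8) - (-5)·7 = -80 - (-35) = -45
k: (-5)·(-14) - 14·(-8) = 70 - (-112) = 182
d × e = (238, -45, 182)
|d × e| = √(238² + (-45)² + 182²) = √91793 ≈ 302.9736

302.974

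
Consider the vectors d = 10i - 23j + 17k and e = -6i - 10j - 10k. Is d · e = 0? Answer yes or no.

yes

d · e = 10·(-6) + (-23)·(-10) + 17·(-10) = -60 + 230 - 170 = 0
Zero, so the vectors are orthogonal.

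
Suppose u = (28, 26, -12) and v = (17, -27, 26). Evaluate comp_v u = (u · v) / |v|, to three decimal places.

-13.072

u · v = 28·17 + 26·(-27) + (-12)·26 = 476 - 702 - 312 = -538
|v| = √(289 + 729 + 676) = √1694 ≈ 41.1582
comp_v u = -538 / √1694 ≈ -13.072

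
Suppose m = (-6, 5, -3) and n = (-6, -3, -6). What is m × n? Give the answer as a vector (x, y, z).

i: 5·(-6) - (-3)·(-3) = -30 - 9 = -39
j: (-3)·(-6) - (-6)·(-6) = 18 - 36 = -18
k: (-6)·(-3) - 5·(-6) = 18 - (-30) = 48
m × n = (-39, -18, 48)

(-39, -18, 48)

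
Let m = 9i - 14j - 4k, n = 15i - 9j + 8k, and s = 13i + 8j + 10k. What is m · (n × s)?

-1690

n × s:
i: (-9)·10 - 8·8 = -90 - 64 = -154
j: 8·13 - 15·10 = 104 - 150 = -46
k: 15·8 - (-9)·13 = 120 - (-117) = 237
n × s = (-154, -46, 237)
m · (n × s) = 9·(-154) + (-14)·(-46) + (-4)·237 = -1386 + 644 - 948 = -1690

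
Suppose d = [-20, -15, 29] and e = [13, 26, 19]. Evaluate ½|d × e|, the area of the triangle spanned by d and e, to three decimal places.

i: (-15)·19 - 29·26 = -285 - 754 = -1039
j: 29·13 - (-20)·19 = 377 - (-380) = 757
k: (-20)·26 - (-15)·13 = -520 - (-195) = -325
d × e = (-1039, 757, -325)
|d × e| = √((-1039)² + 757² + (-325)²) = √1758195 ≈ 1325.9695
area = ½ · 1325.9695 ≈ 662.985

662.985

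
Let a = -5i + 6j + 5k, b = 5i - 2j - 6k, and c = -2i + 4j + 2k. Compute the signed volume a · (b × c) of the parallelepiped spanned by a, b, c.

b × c:
i: (-2)·2 - (-6)·4 = -4 - (-24) = 20
j: (-6)·(-2) - 5·2 = 12 - 10 = 2
k: 5·4 - (-2)·(-2) = 20 - 4 = 16
b × c = (20, 2, 16)
a · (b × c) = (-5)·20 + 6·2 + 5·16 = -100 + 12 + 80 = -8

-8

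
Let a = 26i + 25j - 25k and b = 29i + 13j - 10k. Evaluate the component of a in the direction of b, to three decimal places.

39.890

a · b = 26·29 + 25·13 + (-25)·(-10) = 754 + 325 + 250 = 1329
|b| = √(841 + 169 + 100) = √1110 ≈ 33.3167
comp_b a = 1329 / √1110 ≈ 39.890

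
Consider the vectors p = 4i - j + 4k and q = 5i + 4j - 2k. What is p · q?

8

p · q = 4·5 + (-1)·4 + 4·(-2) = 20 - 4 - 8 = 8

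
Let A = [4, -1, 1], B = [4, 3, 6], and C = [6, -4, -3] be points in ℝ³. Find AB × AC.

AB = (0, 4, 5)
AC = (2, -3, -4)
i: 4·(-4) - 5·(-3) = -16 - (-15) = -1
j: 5·2 - 0·(-4) = 10 - 0 = 10
k: 0·(-3) - 4·2 = 0 - 8 = -8
AB × AC = (-1, 10, -8)

(-1, 10, -8)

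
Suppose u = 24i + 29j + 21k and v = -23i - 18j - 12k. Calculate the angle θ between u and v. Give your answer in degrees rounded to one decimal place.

167.0

u · v = 24·(-23) + 29·(-18) + 21·(-12) = -552 - 522 - 252 = -1326
|u|² = 576 + 841 + 441 = 1858,  |u| = √1858 ≈ 43.104524
|v|² = 529 + 324 + 144 = 997,  |v| = √997 ≈ 31.575307
cos θ = -1326 / (43.104524 · 31.575307) ≈ -0.97426
θ = arccos(-0.97426) ≈ 167.0°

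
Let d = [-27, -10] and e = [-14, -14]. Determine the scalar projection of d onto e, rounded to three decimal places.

26.163

d · e = (-27)·(-14) + (-10)·(-14) = 378 + 140 = 518
|e| = √(196 + 196) = √392 ≈ 19.7990
comp_e d = 518 / √392 ≈ 26.163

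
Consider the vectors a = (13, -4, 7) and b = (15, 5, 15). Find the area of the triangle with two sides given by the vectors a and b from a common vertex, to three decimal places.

i: (-4)·15 - 7·5 = -60 - 35 = -95
j: 7·15 - 13·15 = 105 - 195 = -90
k: 13·5 - (-4)·15 = 65 - (-60) = 125
a × b = (-95, -90, 125)
|a × b| = √((-95)² + (-90)² + 125²) = √32750 ≈ 180.9696
area = ½ · 180.9696 ≈ 90.485

90.485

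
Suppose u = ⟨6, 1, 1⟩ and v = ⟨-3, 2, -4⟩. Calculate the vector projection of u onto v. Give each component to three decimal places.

(2.069, -1.379, 2.759)

u · v = 6·(-3) + 1·2 + 1·(-4) = -18 + 2 - 4 = -20
|v|² = 9 + 4 + 16 = 29
proj_v u = (-20/29) · (-3, 2, -4) ≈ (2.069, -1.379, 2.759)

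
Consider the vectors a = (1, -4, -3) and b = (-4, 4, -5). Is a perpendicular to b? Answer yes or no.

no

a · b = 1·(-4) + (-4)·4 + (-3)·(-5) = -4 - 16 + 15 = -5
Nonzero, so the vectors are not orthogonal.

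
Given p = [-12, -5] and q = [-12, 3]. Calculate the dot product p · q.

p · q = (-12)·(-12) + (-5)·3 = 144 - 15 = 129

129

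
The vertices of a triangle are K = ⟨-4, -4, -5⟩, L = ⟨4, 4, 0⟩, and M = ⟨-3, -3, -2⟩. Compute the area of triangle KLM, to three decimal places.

KL = (8, 8, 5),  KM = (1, 1, 3)
i: 8·3 - 5·1 = 24 - 5 = 19
j: 5·1 - 8·3 = 5 - 24 = -19
k: 8·1 - 8·1 = 8 - 8 = 0
KL × KM = (19, -19, 0)
|KL × KM| = √722 ≈ 26.8701
area = ½ · 26.8701 ≈ 13.435

13.435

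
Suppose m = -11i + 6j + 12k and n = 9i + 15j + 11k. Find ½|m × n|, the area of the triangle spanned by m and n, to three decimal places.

168.373

i: 6·11 - 12·15 = 66 - 180 = -114
j: 12·9 - (-11)·11 = 108 - (-121) = 229
k: (-11)·15 - 6·9 = -165 - 54 = -219
m × n = (-114, 229, -219)
|m × n| = √((-114)² + 229² + (-219)²) = √113398 ≈ 336.7462
area = ½ · 336.7462 ≈ 168.373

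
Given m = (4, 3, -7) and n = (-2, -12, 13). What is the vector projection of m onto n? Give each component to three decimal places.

m · n = 4·(-2) + 3·(-12) + (-7)·13 = -8 - 36 - 91 = -135
|n|² = 4 + 144 + 169 = 317
proj_n m = (-135/317) · (-2, -12, 13) ≈ (0.852, 5.110, -5.536)

(0.852, 5.110, -5.536)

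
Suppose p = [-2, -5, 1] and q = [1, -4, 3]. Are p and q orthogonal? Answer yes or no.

p · q = (-2)·1 + (-5)·(-4) + 1·3 = -2 + 20 + 3 = 21
Nonzero, so the vectors are not orthogonal.

no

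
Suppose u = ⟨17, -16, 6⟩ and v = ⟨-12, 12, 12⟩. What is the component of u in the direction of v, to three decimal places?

-15.588

u · v = 17·(-12) + (-16)·12 + 6·12 = -204 - 192 + 72 = -324
|v| = √(144 + 144 + 144) = √432 ≈ 20.7846
comp_v u = -324 / √432 ≈ -15.588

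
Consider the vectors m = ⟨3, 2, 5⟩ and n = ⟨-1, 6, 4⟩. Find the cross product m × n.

(-22, -17, 20)

i: 2·4 - 5·6 = 8 - 30 = -22
j: 5·(-1) - 3·4 = -5 - 12 = -17
k: 3·6 - 2·(-1) = 18 - (-2) = 20
m × n = (-22, -17, 20)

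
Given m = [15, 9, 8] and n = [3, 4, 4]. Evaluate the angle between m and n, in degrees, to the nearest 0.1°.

23.4

m · n = 15·3 + 9·4 + 8·4 = 45 + 36 + 32 = 113
|m|² = 225 + 81 + 64 = 370,  |m| = √370 ≈ 19.235384
|n|² = 9 + 16 + 16 = 41,  |n| = √41 ≈ 6.403124
cos θ = 113 / (19.235384 · 6.403124) ≈ 0.91746
θ = arccos(0.91746) ≈ 23.4°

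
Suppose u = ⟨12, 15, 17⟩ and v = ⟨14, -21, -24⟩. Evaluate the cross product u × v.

(-3, 526, -462)

i: 15·(-24) - 17·(-21) = -360 - (-357) = -3
j: 17·14 - 12·(-24) = 238 - (-288) = 526
k: 12·(-21) - 15·14 = -252 - 210 = -462
u × v = (-3, 526, -462)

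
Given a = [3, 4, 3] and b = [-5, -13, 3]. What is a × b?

(51, -24, -19)

i: 4·3 - 3·(-13) = 12 - (-39) = 51
j: 3·(-5) - 3·3 = -15 - 9 = -24
k: 3·(-13) - 4·(-5) = -39 - (-20) = -19
a × b = (51, -24, -19)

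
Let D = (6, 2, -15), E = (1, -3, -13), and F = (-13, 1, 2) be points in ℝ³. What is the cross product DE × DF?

DE = (-5, -5, 2)
DF = (-19, -1, 17)
i: (-5)·17 - 2·(-1) = -85 - (-2) = -83
j: 2·(-19) - (-5)·17 = -38 - (-85) = 47
k: (-5)·(-1) - (-5)·(-19) = 5 - 95 = -90
DE × DF = (-83, 47, -90)

(-83, 47, -90)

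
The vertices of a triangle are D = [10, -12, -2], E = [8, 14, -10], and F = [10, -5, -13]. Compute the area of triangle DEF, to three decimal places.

DE = (-2, 26, -8),  DF = (0, 7, -11)
i: 26·(-11) - (-8)·7 = -286 - (-56) = -230
j: (-8)·0 - (-2)·(-11) = 0 - 22 = -22
k: (-2)·7 - 26·0 = -14 - 0 = -14
DE × DF = (-230, -22, -14)
|DE × DF| = √53580 ≈ 231.4735
area = ½ · 231.4735 ≈ 115.737

115.737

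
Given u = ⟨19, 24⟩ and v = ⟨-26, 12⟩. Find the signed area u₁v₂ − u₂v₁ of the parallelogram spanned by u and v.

19·12 - 24·(-26) = 228 - (-624) = 852

852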